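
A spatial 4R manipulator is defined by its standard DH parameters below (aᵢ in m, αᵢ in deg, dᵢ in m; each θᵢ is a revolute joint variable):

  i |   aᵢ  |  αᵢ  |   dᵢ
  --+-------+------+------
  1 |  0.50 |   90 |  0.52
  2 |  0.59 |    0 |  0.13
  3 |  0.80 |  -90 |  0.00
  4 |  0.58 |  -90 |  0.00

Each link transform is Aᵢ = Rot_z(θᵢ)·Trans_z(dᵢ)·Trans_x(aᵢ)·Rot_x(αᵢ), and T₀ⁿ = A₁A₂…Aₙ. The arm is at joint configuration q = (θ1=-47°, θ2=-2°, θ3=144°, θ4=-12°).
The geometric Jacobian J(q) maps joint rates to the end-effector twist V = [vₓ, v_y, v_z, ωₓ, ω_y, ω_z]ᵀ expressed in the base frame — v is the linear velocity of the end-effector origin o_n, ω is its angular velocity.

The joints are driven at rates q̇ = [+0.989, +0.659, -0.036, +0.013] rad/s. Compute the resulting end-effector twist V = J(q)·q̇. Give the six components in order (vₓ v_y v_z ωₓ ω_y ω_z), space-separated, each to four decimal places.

o_n = [-0.1750, -0.1798, 1.3412]
J₁: ẑ×o_n = [0.1798, -0.1750, 0.0000], ω = ẑ
J2: z=[-0.7314, -0.6820, 0.0000] o=[0.3410, -0.3657, 0.5200] → [-0.5601, 0.6006, -0.4878, -0.7314, -0.6820, 0.0000]
J3: z=[-0.7314, -0.6820, 0.0000] o=[0.6481, -0.8856, 0.4994] → [-0.5741, 0.6157, -1.0775, -0.7314, -0.6820, 0.0000]
J4: z=[-0.4199, 0.4503, -0.7880] o=[0.2181, -0.4245, 0.9919] → [0.3501, 0.4564, 0.0742, -0.4199, 0.4503, -0.7880]
V = J·q̇ = [-0.1660, 0.2065, -0.2817, -0.4611, -0.4190, 0.9788]

-0.1660 0.2065 -0.2817 -0.4611 -0.4190 0.9788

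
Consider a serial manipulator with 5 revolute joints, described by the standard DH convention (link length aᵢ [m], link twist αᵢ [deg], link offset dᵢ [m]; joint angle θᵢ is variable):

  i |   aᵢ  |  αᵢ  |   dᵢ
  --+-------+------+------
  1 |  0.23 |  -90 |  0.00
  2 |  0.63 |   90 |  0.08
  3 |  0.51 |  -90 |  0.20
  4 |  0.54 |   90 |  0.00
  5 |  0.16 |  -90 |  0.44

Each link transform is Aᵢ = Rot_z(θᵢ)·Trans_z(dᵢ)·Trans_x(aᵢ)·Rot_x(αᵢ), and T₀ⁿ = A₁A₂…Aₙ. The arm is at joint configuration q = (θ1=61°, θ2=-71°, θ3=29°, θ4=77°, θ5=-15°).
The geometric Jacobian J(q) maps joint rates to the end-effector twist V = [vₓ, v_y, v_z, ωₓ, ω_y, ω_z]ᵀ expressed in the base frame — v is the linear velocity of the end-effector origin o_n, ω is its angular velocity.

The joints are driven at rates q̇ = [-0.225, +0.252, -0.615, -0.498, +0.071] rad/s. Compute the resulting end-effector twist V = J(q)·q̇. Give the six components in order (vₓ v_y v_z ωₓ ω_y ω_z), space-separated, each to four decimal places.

o_n = [0.0359, 1.2500, 1.3972]
J₁: ẑ×o_n = [-1.2500, 0.0359, 0.0000], ω = ẑ
J2: z=[-0.8746, 0.4848, 0.0000] o=[0.1115, 0.2012, 0.0000] → [0.6774, 1.2220, -0.8806, -0.8746, 0.4848, 0.0000]
J3: z=[-0.4584, -0.8270, 0.3256] o=[0.1410, 0.4193, 0.5957] → [-0.9332, 0.3332, -0.4677, -0.4584, -0.8270, 0.3256]
J4: z=[-0.8415, 0.2860, -0.4584] o=[-0.0966, 0.5008, 1.0825] → [0.4334, 0.2041, -0.6682, -0.8415, 0.2860, -0.4584]
J5: z=[-0.3818, 0.2857, 0.8790] o=[0.1099, 0.9948, 1.0117] → [-0.1142, 0.0821, -0.0763, -0.3818, 0.2857, 0.8790]
V = J·q̇ = [0.8019, -0.0008, 0.3931, 0.4535, 0.5086, -0.1345]

0.8019 -0.0008 0.3931 0.4535 0.5086 -0.1345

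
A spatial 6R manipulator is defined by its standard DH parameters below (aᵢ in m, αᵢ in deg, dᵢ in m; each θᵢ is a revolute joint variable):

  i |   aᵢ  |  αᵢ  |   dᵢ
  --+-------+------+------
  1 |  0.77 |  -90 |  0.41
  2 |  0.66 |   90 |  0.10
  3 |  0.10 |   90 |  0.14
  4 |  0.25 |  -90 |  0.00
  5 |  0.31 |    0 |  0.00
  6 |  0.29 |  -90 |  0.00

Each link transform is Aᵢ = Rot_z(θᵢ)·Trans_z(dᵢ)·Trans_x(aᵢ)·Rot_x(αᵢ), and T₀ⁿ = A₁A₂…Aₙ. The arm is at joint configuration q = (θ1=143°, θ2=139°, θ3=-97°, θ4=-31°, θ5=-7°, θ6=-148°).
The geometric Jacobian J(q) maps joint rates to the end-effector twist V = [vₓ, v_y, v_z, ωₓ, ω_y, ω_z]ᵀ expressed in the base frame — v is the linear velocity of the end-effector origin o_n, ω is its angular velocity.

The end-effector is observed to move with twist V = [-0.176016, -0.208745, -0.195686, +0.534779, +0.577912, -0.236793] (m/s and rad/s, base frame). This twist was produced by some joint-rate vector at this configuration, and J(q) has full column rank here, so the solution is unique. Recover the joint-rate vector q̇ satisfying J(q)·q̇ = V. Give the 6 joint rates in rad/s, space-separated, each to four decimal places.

o_n = [-0.1940, 0.4349, 0.1186]
J₁: ẑ×o_n = [-0.4349, -0.1940, 0.0000], ω = ẑ
J2: z=[-0.6018, -0.7986, 0.0000] o=[-0.6149, 0.4634, 0.4100] → [0.2327, -0.1754, 0.3533, -0.6018, -0.7986, 0.0000]
J3: z=[-0.5240, 0.3948, -0.7547] o=[-0.2773, 0.0838, -0.0230] → [0.3209, 0.0113, -0.2169, -0.5240, 0.3948, -0.7547]
J4: z=[-0.6716, 0.3535, 0.6512] o=[-0.2983, 0.2238, -0.1207] → [-0.0529, 0.2286, -0.1786, -0.6716, 0.3535, 0.6512]
J5: z=[-0.1793, 0.7752, -0.6057] o=[-0.1186, 0.3547, -0.0064] → [0.1454, 0.0681, 0.0441, -0.1793, 0.7752, -0.6057]
J6: z=[-0.1793, 0.7752, -0.6057] o=[0.0773, 0.5292, 0.1589] → [-0.0884, 0.1571, 0.2272, -0.1793, 0.7752, -0.6057]
q̇ = J⁺·V = [0.7430, -0.5570, 0.4560, -0.7250, 0.4960, -0.2260]

0.7430 -0.5570 0.4560 -0.7250 0.4960 -0.2260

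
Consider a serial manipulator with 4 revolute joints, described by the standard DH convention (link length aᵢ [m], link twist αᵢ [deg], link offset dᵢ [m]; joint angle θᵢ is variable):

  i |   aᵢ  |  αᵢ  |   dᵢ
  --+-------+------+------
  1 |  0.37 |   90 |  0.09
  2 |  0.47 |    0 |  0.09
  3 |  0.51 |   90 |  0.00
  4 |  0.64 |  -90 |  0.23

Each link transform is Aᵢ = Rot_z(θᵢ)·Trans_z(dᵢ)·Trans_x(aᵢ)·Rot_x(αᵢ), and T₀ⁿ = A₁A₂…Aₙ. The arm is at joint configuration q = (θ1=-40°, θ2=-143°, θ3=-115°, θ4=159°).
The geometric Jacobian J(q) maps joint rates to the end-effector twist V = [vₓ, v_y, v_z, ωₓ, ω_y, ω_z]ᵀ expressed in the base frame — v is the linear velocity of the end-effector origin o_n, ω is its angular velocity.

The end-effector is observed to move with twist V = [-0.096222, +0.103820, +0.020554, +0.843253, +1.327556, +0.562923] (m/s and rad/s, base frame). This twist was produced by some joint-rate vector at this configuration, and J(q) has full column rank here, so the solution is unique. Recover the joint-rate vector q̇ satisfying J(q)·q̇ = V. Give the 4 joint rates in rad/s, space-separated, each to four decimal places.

0.6070 -0.9380 -0.6210 -0.2120

o_n = [-0.0231, -0.3975, -0.2306]
J₁: ẑ×o_n = [0.3975, -0.0231, 0.0000], ω = ẑ
J2: z=[-0.6428, -0.7660, 0.0000] o=[0.2834, -0.2378, 0.0900] → [0.2456, -0.2061, -0.1322, -0.6428, -0.7660, 0.0000]
J3: z=[-0.6428, -0.7660, 0.0000] o=[-0.0620, -0.0655, -0.1929] → [0.0289, -0.0243, 0.2432, -0.6428, -0.7660, 0.0000]
J4: z=[0.7493, -0.6287, 0.2079] o=[-0.1432, 0.0027, 0.3060] → [0.4206, 0.4271, -0.2243, 0.7493, -0.6287, 0.2079]
q̇ = J⁺·V = [0.6070, -0.9380, -0.6210, -0.2120]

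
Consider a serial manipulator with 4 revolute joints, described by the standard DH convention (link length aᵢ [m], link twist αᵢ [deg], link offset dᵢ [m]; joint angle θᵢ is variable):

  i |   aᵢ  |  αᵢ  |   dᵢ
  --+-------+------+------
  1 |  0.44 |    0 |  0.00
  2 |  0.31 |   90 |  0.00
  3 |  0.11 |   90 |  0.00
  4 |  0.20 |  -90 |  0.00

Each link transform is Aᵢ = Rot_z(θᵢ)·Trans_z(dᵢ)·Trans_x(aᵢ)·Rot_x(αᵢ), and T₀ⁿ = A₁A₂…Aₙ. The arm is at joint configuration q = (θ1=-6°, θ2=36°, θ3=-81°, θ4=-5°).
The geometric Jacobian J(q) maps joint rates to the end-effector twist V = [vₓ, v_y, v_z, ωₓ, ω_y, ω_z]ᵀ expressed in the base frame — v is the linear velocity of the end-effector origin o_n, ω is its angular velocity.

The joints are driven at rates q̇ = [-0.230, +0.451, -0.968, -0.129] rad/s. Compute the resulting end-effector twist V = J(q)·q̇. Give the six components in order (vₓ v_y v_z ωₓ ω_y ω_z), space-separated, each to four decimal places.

o_n = [0.7392, 0.1483, -0.3054]
J₁: ẑ×o_n = [-0.1483, 0.7392, 0.0000], ω = ẑ
J2: z=[0.0000, 0.0000, 1.0000] o=[0.4376, -0.0460, 0.0000] → [-0.1943, 0.3016, 0.0000, 0.0000, 0.0000, 1.0000]
J3: z=[0.5000, -0.8660, 0.0000] o=[0.7061, 0.1090, 0.0000] → [0.2645, 0.1527, 0.0484, 0.5000, -0.8660, 0.0000]
J4: z=[-0.8554, -0.4938, -0.1564] o=[0.7210, 0.1176, -0.1086] → [0.1020, -0.1712, -0.0172, -0.8554, -0.4938, -0.1564]
V = J·q̇ = [-0.3227, -0.1597, -0.0446, -0.3737, 0.9020, 0.2412]

-0.3227 -0.1597 -0.0446 -0.3737 0.9020 0.2412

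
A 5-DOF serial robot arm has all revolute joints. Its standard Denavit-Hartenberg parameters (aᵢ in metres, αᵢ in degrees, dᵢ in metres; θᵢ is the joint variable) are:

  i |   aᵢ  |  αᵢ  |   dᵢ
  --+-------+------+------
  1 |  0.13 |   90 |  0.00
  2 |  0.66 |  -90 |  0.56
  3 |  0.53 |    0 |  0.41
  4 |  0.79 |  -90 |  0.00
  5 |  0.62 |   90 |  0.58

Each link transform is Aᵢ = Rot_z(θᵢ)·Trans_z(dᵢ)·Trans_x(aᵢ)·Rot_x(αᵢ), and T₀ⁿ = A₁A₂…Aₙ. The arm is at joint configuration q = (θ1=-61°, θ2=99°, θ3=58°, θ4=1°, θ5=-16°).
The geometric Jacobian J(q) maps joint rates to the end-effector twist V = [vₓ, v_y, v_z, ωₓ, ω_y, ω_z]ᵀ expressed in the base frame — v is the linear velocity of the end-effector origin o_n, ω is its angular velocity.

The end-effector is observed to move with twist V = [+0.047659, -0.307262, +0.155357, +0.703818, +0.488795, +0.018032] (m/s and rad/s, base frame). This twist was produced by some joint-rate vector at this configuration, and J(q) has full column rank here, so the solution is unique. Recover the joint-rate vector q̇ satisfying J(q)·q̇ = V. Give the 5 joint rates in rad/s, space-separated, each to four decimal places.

o_n = [0.9007, 1.2137, 1.0524]
J₁: ẑ×o_n = [-1.2137, 0.9007, 0.0000], ω = ẑ
J2: z=[-0.8746, -0.4848, 0.0000] o=[0.0630, -0.1137, 0.0000] → [-0.5102, 0.9205, -0.7548, -0.8746, -0.4848, 0.0000]
J3: z=[-0.4788, 0.8639, -0.1564] o=[-0.4768, -0.2949, 0.6519] → [0.5820, -0.0237, -1.9124, -0.4788, 0.8639, -0.1564]
J4: z=[-0.4788, 0.8639, -0.1564] o=[-0.3013, 0.3156, 0.8651] → [0.3023, -0.0984, -1.4684, -0.4788, 0.8639, -0.1564]
J5: z=[0.5155, 0.1324, -0.8466] o=[0.2601, 0.6996, 1.2670] → [0.4068, -0.4318, 0.1802, 0.5155, 0.1324, -0.8466]
q̇ = J⁺·V = [0.4960, -0.5770, 0.3190, -0.1590, 0.5350]

0.4960 -0.5770 0.3190 -0.1590 0.5350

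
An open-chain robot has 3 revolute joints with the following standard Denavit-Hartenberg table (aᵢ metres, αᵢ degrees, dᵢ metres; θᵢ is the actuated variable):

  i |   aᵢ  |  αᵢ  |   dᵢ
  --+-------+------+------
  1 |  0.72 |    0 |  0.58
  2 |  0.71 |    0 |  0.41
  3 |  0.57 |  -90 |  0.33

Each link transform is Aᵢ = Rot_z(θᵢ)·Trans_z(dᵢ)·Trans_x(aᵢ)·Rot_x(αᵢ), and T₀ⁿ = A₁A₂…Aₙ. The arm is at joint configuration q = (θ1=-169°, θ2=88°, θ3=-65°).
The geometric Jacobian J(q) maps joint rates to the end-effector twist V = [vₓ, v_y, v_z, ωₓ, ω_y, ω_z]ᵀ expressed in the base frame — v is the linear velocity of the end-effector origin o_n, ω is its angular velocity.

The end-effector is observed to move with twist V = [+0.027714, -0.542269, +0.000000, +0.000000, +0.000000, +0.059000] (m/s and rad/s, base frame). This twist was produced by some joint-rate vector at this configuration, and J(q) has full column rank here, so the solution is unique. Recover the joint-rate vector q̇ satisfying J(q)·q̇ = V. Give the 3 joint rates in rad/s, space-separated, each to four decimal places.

o_n = [-1.0683, -1.1574, 1.3200]
J₁: ẑ×o_n = [1.1574, -1.0683, 0.0000], ω = ẑ
J2: z=[0.0000, 0.0000, 1.0000] o=[-0.7068, -0.1374, 0.5800] → [1.0200, -0.3615, 0.0000, 0.0000, 0.0000, 1.0000]
J3: z=[0.0000, 0.0000, 1.0000] o=[-0.5957, -0.8386, 0.9900] → [0.3187, -0.4726, 0.0000, 0.0000, 0.0000, 1.0000]
q̇ = J⁺·V = [0.7080, -0.8340, 0.1850]

0.7080 -0.8340 0.1850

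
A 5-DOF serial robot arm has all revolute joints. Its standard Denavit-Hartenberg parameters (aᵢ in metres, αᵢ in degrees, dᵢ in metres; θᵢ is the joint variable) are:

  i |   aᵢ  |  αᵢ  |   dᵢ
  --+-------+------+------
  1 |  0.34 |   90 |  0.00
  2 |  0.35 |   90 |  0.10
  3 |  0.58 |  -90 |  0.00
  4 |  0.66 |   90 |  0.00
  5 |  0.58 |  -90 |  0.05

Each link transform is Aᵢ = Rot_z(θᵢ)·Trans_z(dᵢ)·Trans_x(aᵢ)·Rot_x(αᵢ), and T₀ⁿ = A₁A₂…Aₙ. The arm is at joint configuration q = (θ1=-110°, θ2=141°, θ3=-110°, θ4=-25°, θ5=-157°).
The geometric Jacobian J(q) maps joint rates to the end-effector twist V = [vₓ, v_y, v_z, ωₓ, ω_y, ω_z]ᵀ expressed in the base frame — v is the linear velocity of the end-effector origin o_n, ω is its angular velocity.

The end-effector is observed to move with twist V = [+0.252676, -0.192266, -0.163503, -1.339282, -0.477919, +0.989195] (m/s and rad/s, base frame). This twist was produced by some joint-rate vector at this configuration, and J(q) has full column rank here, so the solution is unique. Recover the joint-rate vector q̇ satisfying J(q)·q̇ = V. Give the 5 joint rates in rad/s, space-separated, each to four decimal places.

0.9520 0.4620 -0.1760 -0.8570 0.8560

o_n = [0.2653, -0.6015, 0.0180]
J₁: ẑ×o_n = [0.6015, 0.2653, -0.0000], ω = ẑ
J2: z=[-0.9397, 0.3420, 0.0000] o=[-0.1163, -0.3195, 0.0000] → [0.0062, 0.0169, 0.1345, -0.9397, 0.3420, 0.0000]
J3: z=[-0.2152, -0.5914, 0.7771] o=[-0.1172, -0.0297, 0.2203] → [0.5640, 0.2538, 0.3493, -0.2152, -0.5914, 0.7771]
J4: z=[0.5712, 0.5693, 0.5914] o=[0.3422, -0.3610, 0.0954] → [0.0982, -0.0012, -0.0936, 0.5712, 0.5693, 0.5914]
J5: z=[-0.5298, -0.2946, 0.7953] o=[0.7560, -0.8676, 0.1834] → [-0.1629, -0.4779, -0.2855, -0.5298, -0.2946, 0.7953]
q̇ = J⁺·V = [0.9520, 0.4620, -0.1760, -0.8570, 0.8560]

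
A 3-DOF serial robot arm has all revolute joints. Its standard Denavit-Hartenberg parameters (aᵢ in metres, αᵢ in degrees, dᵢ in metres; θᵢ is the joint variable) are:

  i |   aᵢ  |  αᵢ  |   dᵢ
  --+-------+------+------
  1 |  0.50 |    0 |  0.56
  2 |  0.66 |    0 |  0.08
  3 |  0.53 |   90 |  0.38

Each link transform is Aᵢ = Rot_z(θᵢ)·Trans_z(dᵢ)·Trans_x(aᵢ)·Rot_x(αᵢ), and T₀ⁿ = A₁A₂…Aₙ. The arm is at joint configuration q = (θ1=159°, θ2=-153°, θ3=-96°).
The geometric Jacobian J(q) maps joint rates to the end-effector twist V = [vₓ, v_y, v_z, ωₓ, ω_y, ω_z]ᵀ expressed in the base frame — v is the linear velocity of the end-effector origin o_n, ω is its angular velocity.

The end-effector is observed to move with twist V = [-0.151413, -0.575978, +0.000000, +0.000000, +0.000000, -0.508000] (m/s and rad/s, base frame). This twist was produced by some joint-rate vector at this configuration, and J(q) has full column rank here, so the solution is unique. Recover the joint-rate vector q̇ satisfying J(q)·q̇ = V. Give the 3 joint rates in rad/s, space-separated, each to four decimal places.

o_n = [0.1896, -0.2818, 1.0200]
J₁: ẑ×o_n = [0.2818, 0.1896, -0.0000], ω = ẑ
J2: z=[0.0000, 0.0000, 1.0000] o=[-0.4668, 0.1792, 0.5600] → [0.4610, 0.6564, -0.0000, 0.0000, 0.0000, 1.0000]
J3: z=[0.0000, 0.0000, 1.0000] o=[0.1896, 0.2482, 0.6400] → [0.5300, 0.0000, -0.0000, 0.0000, 0.0000, 1.0000]
q̇ = J⁺·V = [-0.2510, -0.8050, 0.5480]

-0.2510 -0.8050 0.5480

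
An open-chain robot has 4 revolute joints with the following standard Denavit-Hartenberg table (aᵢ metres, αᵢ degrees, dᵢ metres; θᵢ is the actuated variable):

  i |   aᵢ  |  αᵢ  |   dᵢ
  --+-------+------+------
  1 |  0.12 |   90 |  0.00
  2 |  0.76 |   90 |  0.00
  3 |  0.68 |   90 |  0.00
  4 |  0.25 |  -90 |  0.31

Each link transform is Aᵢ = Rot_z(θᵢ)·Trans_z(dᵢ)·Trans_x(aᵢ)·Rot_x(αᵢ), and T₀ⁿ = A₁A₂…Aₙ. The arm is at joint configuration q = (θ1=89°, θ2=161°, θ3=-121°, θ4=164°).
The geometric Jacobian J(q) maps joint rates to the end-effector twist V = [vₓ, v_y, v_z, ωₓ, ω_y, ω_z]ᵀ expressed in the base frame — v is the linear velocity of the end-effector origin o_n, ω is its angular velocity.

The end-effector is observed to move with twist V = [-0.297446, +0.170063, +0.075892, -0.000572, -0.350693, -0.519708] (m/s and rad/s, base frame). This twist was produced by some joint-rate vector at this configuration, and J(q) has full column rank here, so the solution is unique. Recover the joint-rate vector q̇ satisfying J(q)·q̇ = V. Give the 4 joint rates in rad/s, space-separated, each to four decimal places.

-0.9810 0.2950 0.3220 -0.5620

o_n = [-0.2191, -0.1070, 0.1523]
J₁: ẑ×o_n = [0.1070, -0.2191, 0.0000], ω = ẑ
J2: z=[0.9998, -0.0175, 0.0000] o=[0.0021, 0.1200, 0.0000] → [-0.0027, -0.1523, -0.2308, 0.9998, -0.0175, 0.0000]
J3: z=[0.0057, 0.3255, 0.9455] o=[-0.0104, -0.5985, 0.2474] → [-0.4957, -0.1968, 0.0707, 0.0057, 0.3255, 0.9455]
J4: z=[0.5291, 0.8014, -0.2791] o=[-0.5875, -0.2572, 0.1334] → [0.0571, -0.1128, -0.2157, 0.5291, 0.8014, -0.2791]
q̇ = J⁺·V = [-0.9810, 0.2950, 0.3220, -0.5620]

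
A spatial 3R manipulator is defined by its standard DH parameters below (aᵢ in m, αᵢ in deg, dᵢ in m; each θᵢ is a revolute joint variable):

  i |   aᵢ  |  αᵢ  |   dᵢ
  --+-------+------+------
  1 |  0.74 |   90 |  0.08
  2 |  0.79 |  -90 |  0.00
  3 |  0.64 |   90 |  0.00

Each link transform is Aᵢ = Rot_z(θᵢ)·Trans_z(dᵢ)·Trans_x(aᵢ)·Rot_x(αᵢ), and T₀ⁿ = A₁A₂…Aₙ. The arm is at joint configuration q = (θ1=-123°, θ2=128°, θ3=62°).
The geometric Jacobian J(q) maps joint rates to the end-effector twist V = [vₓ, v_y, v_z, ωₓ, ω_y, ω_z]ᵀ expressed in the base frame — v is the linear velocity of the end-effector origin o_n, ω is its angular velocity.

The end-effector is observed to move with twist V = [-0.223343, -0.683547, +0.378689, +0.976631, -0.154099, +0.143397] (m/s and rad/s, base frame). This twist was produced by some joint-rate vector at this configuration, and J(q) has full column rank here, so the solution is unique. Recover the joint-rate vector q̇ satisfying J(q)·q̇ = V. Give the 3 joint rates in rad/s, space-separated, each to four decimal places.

0.4580 -0.9030 0.5110

o_n = [0.4365, -0.3653, 0.9393]
J₁: ẑ×o_n = [0.3653, 0.4365, -0.0000], ω = ẑ
J2: z=[-0.8387, 0.5446, 0.0000] o=[-0.4030, -0.6206, 0.0800] → [0.4680, 0.7207, -0.6714, -0.8387, 0.5446, 0.0000]
J3: z=[0.4292, 0.6609, -0.6157] o=[-0.1381, -0.2127, 0.7025] → [0.0625, -0.4554, -0.4453, 0.4292, 0.6609, -0.6157]
q̇ = J⁺·V = [0.4580, -0.9030, 0.5110]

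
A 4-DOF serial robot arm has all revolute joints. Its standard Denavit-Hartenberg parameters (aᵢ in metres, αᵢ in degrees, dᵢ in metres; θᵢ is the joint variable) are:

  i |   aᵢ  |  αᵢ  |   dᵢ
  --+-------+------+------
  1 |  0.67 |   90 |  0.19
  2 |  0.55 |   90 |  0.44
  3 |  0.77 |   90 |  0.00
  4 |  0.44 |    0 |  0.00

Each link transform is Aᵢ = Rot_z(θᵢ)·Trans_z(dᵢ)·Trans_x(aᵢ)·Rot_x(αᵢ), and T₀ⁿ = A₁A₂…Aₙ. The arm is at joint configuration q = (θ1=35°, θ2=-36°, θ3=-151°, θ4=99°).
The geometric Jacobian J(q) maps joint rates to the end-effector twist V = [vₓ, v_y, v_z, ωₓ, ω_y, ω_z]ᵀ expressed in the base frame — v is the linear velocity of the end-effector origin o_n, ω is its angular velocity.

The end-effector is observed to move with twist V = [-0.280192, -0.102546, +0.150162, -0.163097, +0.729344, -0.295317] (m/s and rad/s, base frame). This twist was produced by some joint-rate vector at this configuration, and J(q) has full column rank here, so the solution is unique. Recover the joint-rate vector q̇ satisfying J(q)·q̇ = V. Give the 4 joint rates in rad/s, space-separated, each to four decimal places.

-0.1280 -0.0980 -0.0320 -0.6780

o_n = [0.3551, 0.1265, -0.1244]
J₁: ẑ×o_n = [-0.1265, 0.3551, 0.0000], ω = ẑ
J2: z=[0.5736, -0.8192, 0.0000] o=[0.5488, 0.3843, 0.1900] → [0.2575, 0.1803, -0.3066, 0.5736, -0.8192, 0.0000]
J3: z=[-0.4815, -0.3371, -0.8090] o=[1.1657, 0.2791, -0.1333] → [-0.1265, 0.6601, -0.1998, -0.4815, -0.3371, -0.8090]
J4: z=[0.1804, -0.9414, 0.2850] o=[0.5053, 0.2724, 0.2626] → [0.4059, 0.0270, -0.1677, 0.1804, -0.9414, 0.2850]
q̇ = J⁺·V = [-0.1280, -0.0980, -0.0320, -0.6780]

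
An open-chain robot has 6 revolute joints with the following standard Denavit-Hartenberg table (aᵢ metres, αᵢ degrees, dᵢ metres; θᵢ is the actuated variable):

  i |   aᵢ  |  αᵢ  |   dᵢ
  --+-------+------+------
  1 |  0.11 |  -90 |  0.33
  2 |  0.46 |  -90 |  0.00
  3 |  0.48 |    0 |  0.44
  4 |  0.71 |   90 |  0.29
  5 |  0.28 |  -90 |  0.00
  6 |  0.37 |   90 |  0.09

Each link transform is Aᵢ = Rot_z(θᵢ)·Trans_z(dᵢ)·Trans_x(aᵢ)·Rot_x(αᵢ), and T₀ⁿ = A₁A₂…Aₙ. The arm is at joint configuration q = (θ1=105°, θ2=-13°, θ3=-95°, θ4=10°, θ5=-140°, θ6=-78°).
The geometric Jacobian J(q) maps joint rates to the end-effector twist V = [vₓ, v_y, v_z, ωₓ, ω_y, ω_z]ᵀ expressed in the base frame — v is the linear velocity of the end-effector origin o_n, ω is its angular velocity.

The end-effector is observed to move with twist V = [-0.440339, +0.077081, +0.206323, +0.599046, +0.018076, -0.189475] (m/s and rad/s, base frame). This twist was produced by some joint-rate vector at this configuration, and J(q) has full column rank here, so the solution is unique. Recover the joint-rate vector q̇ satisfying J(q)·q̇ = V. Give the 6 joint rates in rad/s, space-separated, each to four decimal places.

o_n = [-1.0471, 0.0354, -0.0679]
J₁: ẑ×o_n = [-0.0354, -1.0471, 0.0000], ω = ẑ
J2: z=[-0.9659, -0.2588, 0.0000] o=[-0.0285, 0.1063, 0.3300] → [0.1030, -0.3843, -0.1952, -0.9659, -0.2588, 0.0000]
J3: z=[-0.0582, 0.2173, -0.9744] o=[-0.1445, 0.5392, 0.4335] → [-0.5998, 0.8503, 0.2255, -0.0582, 0.2173, -0.9744]
J4: z=[-0.0582, 0.2173, -0.9744] o=[-0.6214, 0.4717, -0.0047] → [-0.4388, 0.4111, 0.1179, -0.0582, 0.2173, -0.9744]
J5: z=[0.1670, -0.9601, -0.2241] o=[-1.3371, 0.4099, -0.2733] → [-0.2811, -0.0993, 0.2159, 0.1670, -0.9601, -0.2241]
J6: z=[-0.5881, -0.2795, 0.7590] o=[-1.1155, 0.4085, -0.1021] → [0.2736, 0.0721, 0.2385, -0.5881, -0.2795, 0.7590]
q̇ = J⁺·V = [0.4140, -0.4940, 0.4220, 0.0010, 0.2610, -0.1750]

0.4140 -0.4940 0.4220 0.0010 0.2610 -0.1750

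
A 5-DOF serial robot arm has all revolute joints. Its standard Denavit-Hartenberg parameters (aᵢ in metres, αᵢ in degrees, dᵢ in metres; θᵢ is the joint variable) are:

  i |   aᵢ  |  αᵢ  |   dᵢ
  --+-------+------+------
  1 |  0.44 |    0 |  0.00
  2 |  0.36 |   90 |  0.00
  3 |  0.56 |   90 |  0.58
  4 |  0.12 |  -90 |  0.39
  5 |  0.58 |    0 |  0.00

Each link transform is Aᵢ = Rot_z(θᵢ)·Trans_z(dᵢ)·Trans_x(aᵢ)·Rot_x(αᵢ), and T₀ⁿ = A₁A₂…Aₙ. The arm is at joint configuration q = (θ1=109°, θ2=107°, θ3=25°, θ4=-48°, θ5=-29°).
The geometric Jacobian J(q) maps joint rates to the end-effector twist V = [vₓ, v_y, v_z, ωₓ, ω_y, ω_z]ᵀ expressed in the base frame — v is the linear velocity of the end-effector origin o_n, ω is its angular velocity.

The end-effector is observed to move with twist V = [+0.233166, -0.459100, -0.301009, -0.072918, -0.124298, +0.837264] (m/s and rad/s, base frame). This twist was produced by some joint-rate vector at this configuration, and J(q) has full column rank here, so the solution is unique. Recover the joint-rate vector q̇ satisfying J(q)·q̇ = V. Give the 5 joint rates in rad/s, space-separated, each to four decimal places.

o_n = [-1.4493, -0.3921, -0.1943]
J₁: ẑ×o_n = [0.3921, -1.4493, 0.0000], ω = ẑ
J2: z=[0.0000, 0.0000, 1.0000] o=[-0.1432, 0.4160, 0.0000] → [0.8082, -1.3060, 0.0000, 0.0000, 0.0000, 1.0000]
J3: z=[-0.5878, 0.8090, 0.0000] o=[-0.4345, 0.2044, 0.0000] → [-0.1572, -0.1142, 1.1716, -0.5878, 0.8090, 0.0000]
J4: z=[-0.3419, -0.2484, -0.9063] o=[-1.1860, 0.3753, 0.2367] → [-0.5885, 0.0912, 0.1970, -0.3419, -0.2484, -0.9063]
J5: z=[-0.9382, 0.1455, 0.3141] o=[-1.3258, 0.1635, -0.0829] → [0.1583, -0.1433, 0.5393, -0.9382, 0.1455, 0.3141]
q̇ = J⁺·V = [0.9170, -0.7250, -0.4110, -0.5290, 0.5280]

0.9170 -0.7250 -0.4110 -0.5290 0.5280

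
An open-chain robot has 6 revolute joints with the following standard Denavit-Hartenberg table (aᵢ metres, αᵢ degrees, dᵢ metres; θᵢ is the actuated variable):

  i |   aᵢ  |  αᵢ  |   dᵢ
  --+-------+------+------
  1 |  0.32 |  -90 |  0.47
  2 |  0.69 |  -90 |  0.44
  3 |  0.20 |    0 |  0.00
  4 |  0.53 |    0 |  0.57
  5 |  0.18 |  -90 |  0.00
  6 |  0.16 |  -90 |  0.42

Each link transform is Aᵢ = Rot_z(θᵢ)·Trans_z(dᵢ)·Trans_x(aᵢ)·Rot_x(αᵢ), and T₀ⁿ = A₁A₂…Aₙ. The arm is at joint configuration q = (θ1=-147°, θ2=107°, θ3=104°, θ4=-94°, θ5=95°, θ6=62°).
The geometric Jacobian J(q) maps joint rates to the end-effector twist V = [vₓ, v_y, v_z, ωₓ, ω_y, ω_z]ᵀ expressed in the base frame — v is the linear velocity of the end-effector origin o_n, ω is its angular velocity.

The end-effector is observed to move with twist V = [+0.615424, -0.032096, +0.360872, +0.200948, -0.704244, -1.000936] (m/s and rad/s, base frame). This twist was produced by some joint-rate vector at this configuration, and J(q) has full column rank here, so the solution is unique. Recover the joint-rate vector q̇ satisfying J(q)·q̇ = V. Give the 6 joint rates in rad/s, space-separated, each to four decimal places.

o_n = [0.2539, 0.1456, -0.0663]
J₁: ẑ×o_n = [-0.1456, 0.2539, 0.0000], ω = ẑ
J2: z=[0.5446, -0.8387, 0.0000] o=[-0.2684, -0.1743, 0.4700] → [0.4498, 0.2921, 0.6123, 0.5446, -0.8387, 0.0000]
J3: z=[0.8020, 0.5208, 0.2924] o=[0.1405, -0.4334, -0.1899] → [-0.1049, -0.0659, 0.4053, 0.8020, 0.5208, 0.2924]
J4: z=[0.8020, 0.5208, 0.2924] o=[0.0229, -0.2784, -0.1436] → [-0.0837, 0.0055, 0.2197, 0.8020, 0.5208, 0.2924]
J5: z=[0.8020, 0.5208, 0.2924] o=[0.5579, 0.1788, -0.4761] → [0.2231, -0.4175, 0.1317, 0.8020, 0.5208, 0.2924]
J6: z=[-0.0959, -0.3709, 0.9237] o=[0.4518, 0.3172, -0.4315] → [0.0230, -0.1477, -0.0569, -0.0959, -0.3709, 0.9237]
q̇ = J⁺·V = [-0.5140, 0.8080, -0.2000, -0.6480, 0.5000, -0.4170]

-0.5140 0.8080 -0.2000 -0.6480 0.5000 -0.4170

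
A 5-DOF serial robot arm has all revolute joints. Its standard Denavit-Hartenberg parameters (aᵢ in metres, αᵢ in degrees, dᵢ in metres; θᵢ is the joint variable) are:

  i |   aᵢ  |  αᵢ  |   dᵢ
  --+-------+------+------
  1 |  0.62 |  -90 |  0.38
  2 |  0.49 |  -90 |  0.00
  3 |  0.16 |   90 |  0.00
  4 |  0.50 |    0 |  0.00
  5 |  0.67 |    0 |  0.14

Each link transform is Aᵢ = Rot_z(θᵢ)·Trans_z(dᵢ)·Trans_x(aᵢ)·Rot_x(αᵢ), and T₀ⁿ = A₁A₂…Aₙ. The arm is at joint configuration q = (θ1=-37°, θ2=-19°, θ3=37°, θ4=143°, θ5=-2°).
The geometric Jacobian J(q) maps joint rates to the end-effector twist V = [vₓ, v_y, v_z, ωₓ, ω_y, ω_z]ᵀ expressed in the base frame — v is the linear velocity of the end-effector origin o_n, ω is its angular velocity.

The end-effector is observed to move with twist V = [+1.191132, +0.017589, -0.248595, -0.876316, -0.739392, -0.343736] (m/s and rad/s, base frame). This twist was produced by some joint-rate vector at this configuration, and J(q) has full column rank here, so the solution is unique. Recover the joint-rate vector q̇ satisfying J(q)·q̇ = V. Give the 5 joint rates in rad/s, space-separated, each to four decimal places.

o_n = [1.0009, -0.0415, -0.3138]
J₁: ẑ×o_n = [0.0415, 1.0009, -0.0000], ω = ẑ
J2: z=[0.6018, 0.7986, 0.0000] o=[0.4952, -0.3731, 0.3800] → [-0.5541, 0.4176, -0.2043, 0.6018, 0.7986, 0.0000]
J3: z=[0.2600, -0.1959, -0.9455] o=[0.8652, -0.6519, 0.5395] → [0.7444, 0.0936, 0.1853, 0.2600, -0.1959, -0.9455]
J4: z=[0.9351, 0.2954, 0.1959] o=[0.9037, -0.8016, 0.5811] → [-0.4133, 0.8559, 0.6820, 0.9351, 0.2954, 0.1959]
J5: z=[0.9351, 0.2954, 0.1959] o=[0.8858, -0.4871, 0.1928] → [-0.2370, 0.4963, 0.3827, 0.9351, 0.2954, 0.1959]
q̇ = J⁺·V = [0.6980, -0.3480, 0.9020, -0.3940, -0.5700]

0.6980 -0.3480 0.9020 -0.3940 -0.5700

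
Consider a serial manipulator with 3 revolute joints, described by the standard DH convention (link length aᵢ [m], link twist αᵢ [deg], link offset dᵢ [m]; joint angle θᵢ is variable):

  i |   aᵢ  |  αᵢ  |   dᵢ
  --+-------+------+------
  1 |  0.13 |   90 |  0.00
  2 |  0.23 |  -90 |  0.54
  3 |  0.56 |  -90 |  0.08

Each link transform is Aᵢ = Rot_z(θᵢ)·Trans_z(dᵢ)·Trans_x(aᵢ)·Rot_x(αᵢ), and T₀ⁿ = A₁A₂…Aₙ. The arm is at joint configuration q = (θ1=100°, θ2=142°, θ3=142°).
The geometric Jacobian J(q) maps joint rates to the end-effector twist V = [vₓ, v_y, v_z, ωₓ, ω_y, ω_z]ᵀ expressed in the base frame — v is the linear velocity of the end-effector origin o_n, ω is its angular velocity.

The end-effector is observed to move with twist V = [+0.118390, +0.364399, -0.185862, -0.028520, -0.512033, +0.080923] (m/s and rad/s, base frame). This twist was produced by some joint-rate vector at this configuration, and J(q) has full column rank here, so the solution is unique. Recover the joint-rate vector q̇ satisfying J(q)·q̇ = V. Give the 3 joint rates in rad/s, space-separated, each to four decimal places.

0.7200 -0.1170 0.8110

o_n = [0.1493, 0.2774, -0.1931]
J₁: ẑ×o_n = [-0.2774, 0.1493, 0.0000], ω = ẑ
J2: z=[0.9848, 0.1736, 0.0000] o=[-0.0226, 0.1280, 0.0000] → [-0.0335, 0.1902, 0.1172, 0.9848, 0.1736, 0.0000]
J3: z=[0.1069, -0.6063, -0.7880] o=[0.5407, 0.0433, 0.1416] → [0.3874, 0.3442, -0.2123, 0.1069, -0.6063, -0.7880]
q̇ = J⁺·V = [0.7200, -0.1170, 0.8110]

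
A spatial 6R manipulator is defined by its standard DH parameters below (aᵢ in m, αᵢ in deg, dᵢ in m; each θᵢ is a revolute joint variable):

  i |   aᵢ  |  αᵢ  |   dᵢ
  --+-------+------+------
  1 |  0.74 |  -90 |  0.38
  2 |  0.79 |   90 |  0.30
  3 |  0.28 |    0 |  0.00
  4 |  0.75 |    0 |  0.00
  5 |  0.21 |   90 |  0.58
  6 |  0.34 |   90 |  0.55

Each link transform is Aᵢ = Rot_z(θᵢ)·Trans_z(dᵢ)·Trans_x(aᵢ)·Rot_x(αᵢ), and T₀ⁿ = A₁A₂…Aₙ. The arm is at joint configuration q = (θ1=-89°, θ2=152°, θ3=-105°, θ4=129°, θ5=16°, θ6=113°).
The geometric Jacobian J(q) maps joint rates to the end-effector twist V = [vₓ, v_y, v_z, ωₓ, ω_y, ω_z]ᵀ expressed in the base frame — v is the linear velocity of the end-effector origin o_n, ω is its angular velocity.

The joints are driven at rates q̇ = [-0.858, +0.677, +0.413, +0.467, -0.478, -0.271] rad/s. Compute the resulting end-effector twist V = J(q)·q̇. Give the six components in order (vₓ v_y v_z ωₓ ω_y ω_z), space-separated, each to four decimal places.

1.1533 1.1969 0.7424 0.8904 -0.3270 -1.1312

o_n = [-0.0449, 0.4429, -1.2607]
J₁: ẑ×o_n = [-0.4429, -0.0449, 0.0000], ω = ẑ
J2: z=[0.9998, 0.0175, 0.0000] o=[0.0129, -0.7399, 0.3800] → [-0.0286, 1.6404, 1.1836, 0.9998, 0.0175, 0.0000]
J3: z=[0.0082, -0.4694, -0.8829] o=[0.3007, -0.0372, 0.0091] → [1.0200, 0.3155, -0.1583, 0.0082, -0.4694, -0.8829]
J4: z=[0.0082, -0.4694, -0.8829] o=[0.0314, -0.1059, 0.0431] → [1.0966, 0.0780, -0.0313, 0.0082, -0.4694, -0.8829]
J5: z=[0.0082, -0.4694, -0.8829] o=[0.3258, 0.5043, -0.2785] → [0.4068, 0.3354, -0.1745, 0.0082, -0.4694, -0.8829]
J6: z=[-0.7758, 0.5541, -0.3018] o=[0.4631, 0.3764, -0.8662] → [-0.1985, -0.1528, 0.2299, -0.7758, 0.5541, -0.3018]
V = J·q̇ = [1.1533, 1.1969, 0.7424, 0.8904, -0.3270, -1.1312]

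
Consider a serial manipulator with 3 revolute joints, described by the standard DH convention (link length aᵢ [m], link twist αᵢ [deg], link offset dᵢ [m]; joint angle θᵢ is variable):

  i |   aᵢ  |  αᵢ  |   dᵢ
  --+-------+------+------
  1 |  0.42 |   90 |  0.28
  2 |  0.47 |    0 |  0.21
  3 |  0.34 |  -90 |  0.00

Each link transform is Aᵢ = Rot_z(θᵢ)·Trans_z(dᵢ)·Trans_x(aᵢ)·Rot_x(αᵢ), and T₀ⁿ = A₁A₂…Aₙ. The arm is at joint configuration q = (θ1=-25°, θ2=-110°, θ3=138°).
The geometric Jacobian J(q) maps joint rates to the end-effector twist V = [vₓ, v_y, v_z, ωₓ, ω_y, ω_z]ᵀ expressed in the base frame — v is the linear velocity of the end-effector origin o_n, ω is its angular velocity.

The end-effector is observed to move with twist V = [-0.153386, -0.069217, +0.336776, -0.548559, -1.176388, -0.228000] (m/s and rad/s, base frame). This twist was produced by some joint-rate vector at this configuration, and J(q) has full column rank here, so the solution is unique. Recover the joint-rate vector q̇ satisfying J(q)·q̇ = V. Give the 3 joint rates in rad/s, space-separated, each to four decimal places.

-0.2280 0.3290 0.9690

o_n = [0.4183, -0.4268, -0.0020]
J₁: ẑ×o_n = [0.4268, 0.4183, -0.0000], ω = ẑ
J2: z=[-0.4226, -0.9063, 0.0000] o=[0.3806, -0.1775, 0.2800] → [0.2556, -0.1192, 0.1395, -0.4226, -0.9063, 0.0000]
J3: z=[-0.4226, -0.9063, 0.0000] o=[0.1462, -0.2999, -0.1617] → [-0.1447, 0.0675, 0.3002, -0.4226, -0.9063, 0.0000]
q̇ = J⁺·V = [-0.2280, 0.3290, 0.9690]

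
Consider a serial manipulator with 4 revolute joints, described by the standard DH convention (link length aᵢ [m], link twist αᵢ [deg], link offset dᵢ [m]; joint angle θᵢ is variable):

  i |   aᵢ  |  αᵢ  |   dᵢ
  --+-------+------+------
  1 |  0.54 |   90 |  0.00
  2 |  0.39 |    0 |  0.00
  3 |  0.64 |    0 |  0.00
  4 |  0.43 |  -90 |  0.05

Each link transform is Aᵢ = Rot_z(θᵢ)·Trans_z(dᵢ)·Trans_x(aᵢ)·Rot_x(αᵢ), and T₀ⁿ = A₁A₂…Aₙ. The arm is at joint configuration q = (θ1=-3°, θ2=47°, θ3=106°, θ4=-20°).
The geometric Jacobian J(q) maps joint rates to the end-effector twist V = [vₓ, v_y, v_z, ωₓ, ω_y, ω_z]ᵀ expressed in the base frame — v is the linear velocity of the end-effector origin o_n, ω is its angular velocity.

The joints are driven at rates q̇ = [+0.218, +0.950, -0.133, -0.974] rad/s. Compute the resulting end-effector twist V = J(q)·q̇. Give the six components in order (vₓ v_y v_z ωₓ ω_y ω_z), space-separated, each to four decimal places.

-0.4481 0.0109 -0.1672 0.0082 0.1568 0.2180

o_n = [-0.0601, -0.0469, 0.8903]
J₁: ẑ×o_n = [0.0469, -0.0601, 0.0000], ω = ẑ
J2: z=[-0.0523, -0.9986, 0.0000] o=[0.5393, -0.0283, 0.0000] → [-0.8890, 0.0466, -0.5975, -0.0523, -0.9986, 0.0000]
J3: z=[-0.0523, -0.9986, 0.0000] o=[0.8049, -0.0422, 0.2852] → [-0.6042, 0.0317, -0.8635, -0.0523, -0.9986, 0.0000]
J4: z=[-0.0523, -0.9986, 0.0000] o=[0.2354, -0.0123, 0.5758] → [-0.3141, 0.0165, -0.2933, -0.0523, -0.9986, 0.0000]
V = J·q̇ = [-0.4481, 0.0109, -0.1672, 0.0082, 0.1568, 0.2180]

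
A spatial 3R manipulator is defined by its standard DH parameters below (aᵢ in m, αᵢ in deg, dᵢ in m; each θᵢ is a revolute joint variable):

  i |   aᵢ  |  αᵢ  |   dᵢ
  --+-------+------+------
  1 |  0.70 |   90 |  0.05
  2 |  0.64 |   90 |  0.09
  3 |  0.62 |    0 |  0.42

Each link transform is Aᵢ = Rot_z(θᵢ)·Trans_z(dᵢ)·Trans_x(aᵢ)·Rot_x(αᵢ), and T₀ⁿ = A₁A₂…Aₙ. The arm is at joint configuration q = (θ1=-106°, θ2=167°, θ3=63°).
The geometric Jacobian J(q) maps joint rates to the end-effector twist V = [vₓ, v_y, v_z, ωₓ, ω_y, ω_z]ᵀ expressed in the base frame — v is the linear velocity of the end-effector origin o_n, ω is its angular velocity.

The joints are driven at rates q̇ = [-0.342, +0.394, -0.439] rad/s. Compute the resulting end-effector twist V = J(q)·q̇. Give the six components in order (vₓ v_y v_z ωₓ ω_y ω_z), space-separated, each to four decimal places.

o_n = [-0.5890, 0.2764, 0.6665]
J₁: ẑ×o_n = [-0.2764, -0.5890, 0.0000], ω = ẑ
J2: z=[-0.9613, 0.2756, 0.0000] o=[-0.1929, -0.6729, 0.0500] → [0.1699, 0.5926, -0.8034, -0.9613, 0.2756, 0.0000]
J3: z=[-0.0620, -0.2162, 0.9744] o=[-0.1076, -0.0486, 0.1940] → [-0.4189, -0.4398, -0.1243, -0.0620, -0.2162, 0.9744]
V = J·q̇ = [0.3454, 0.6280, -0.2620, -0.3515, 0.2035, -0.7697]

0.3454 0.6280 -0.2620 -0.3515 0.2035 -0.7697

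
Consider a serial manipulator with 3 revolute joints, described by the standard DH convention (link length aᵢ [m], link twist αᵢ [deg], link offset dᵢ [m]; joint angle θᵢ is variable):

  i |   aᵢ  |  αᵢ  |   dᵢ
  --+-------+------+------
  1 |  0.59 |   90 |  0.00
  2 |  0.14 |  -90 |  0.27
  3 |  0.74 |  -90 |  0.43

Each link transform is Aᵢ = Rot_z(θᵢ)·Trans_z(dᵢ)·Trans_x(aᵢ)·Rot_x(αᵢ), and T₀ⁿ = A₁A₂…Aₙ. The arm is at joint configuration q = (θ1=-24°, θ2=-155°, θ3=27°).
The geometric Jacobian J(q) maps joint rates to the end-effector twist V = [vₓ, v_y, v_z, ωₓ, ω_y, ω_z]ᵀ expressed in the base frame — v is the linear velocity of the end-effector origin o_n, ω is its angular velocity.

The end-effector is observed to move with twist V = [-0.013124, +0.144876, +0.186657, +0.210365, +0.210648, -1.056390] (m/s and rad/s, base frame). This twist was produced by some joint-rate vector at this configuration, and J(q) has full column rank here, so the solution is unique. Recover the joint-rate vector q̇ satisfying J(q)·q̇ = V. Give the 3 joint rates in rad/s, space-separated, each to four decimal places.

-0.8280 -0.2780 0.2520

o_n = [0.0700, 0.0410, -0.7275]
J₁: ẑ×o_n = [-0.0410, 0.0700, 0.0000], ω = ẑ
J2: z=[-0.4067, -0.9135, 0.0000] o=[0.5390, -0.2400, 0.0000] → [0.6646, -0.2959, -0.5427, -0.4067, -0.9135, 0.0000]
J3: z=[0.3861, -0.1719, -0.9063] o=[0.3133, -0.4350, -0.0592] → [0.5463, 0.4785, 0.1420, 0.3861, -0.1719, -0.9063]
q̇ = J⁺·V = [-0.8280, -0.2780, 0.2520]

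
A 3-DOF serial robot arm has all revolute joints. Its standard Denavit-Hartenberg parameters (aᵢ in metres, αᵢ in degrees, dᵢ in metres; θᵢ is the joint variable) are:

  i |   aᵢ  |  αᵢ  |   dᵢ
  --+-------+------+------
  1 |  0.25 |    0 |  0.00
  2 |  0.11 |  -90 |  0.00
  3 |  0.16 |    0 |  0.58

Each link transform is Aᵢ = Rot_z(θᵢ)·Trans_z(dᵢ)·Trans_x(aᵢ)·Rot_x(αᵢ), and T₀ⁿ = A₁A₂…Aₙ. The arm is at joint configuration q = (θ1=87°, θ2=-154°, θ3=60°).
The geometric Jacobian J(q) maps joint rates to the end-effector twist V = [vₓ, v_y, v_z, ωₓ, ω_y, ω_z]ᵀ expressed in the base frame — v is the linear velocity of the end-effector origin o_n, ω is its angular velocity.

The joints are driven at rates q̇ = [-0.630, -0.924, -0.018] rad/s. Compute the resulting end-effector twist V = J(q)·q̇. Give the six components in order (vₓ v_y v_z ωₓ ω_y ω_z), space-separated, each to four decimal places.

o_n = [0.6212, 0.3014, -0.1386]
J₁: ẑ×o_n = [-0.3014, 0.6212, 0.0000], ω = ẑ
J2: z=[0.0000, 0.0000, 1.0000] o=[0.0131, 0.2497, 0.0000] → [-0.0517, 0.6081, 0.0000, 0.0000, 0.0000, 1.0000]
J3: z=[0.9205, 0.3907, 0.0000] o=[0.0561, 0.1484, 0.0000] → [-0.0541, 0.1275, -0.0800, 0.9205, 0.3907, 0.0000]
V = J·q̇ = [0.2386, -0.9556, 0.0014, -0.0166, -0.0070, -1.5540]

0.2386 -0.9556 0.0014 -0.0166 -0.0070 -1.5540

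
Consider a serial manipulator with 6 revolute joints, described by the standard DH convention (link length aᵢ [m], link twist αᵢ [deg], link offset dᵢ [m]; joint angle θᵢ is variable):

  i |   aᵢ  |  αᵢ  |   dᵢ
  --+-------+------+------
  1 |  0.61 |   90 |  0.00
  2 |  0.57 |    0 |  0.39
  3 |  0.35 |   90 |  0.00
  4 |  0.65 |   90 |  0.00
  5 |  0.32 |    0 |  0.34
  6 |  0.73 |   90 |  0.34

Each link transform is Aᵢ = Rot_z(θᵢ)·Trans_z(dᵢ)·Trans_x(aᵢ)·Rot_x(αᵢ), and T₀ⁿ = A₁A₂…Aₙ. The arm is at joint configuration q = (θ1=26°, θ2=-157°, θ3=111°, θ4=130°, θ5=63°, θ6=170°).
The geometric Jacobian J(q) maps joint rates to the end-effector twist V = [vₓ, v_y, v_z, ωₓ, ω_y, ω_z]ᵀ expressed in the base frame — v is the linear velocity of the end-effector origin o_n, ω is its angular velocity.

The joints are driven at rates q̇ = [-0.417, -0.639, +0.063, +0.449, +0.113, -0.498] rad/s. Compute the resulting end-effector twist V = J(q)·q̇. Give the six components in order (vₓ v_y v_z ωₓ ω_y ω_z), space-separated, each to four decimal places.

o_n = [1.1523, -0.6616, -0.4777]
J₁: ẑ×o_n = [0.6616, 1.1523, -0.0000], ω = ẑ
J2: z=[0.4384, -0.8988, 0.0000] o=[0.5483, 0.2674, 0.0000] → [0.4293, 0.2094, 0.1356, 0.4384, -0.8988, 0.0000]
J3: z=[0.4384, -0.8988, 0.0000] o=[0.2476, -0.3131, -0.2227] → [0.2292, 0.1118, 0.6603, 0.4384, -0.8988, 0.0000]
J4: z=[-0.6465, -0.3153, -0.6947] o=[0.4662, -0.2065, -0.4745] → [-0.3151, -0.4787, 0.5106, -0.6465, -0.3153, -0.6947]
J5: z=[0.7601, -0.3445, -0.5510] o=[0.4236, -0.7813, -0.1739] → [0.1706, -0.1707, 0.3420, 0.7601, -0.3445, -0.5510]
J6: z=[0.7601, -0.3445, -0.5510] o=[0.4881, -1.1168, -0.4922] → [0.2458, -0.3770, 0.5748, 0.7601, -0.3445, -0.5510]
V = J·q̇ = [-0.7804, -0.6537, -0.0634, -0.8354, 0.5087, -0.5167]

-0.7804 -0.6537 -0.0634 -0.8354 0.5087 -0.5167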